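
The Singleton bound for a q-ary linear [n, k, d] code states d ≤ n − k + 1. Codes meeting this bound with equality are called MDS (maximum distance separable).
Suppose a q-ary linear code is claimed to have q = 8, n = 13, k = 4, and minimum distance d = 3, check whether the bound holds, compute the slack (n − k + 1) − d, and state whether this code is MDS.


Singleton RHS = n − k + 1 = 10, slack = 7, bound satisfied, not MDS.

Singleton bound: d ≤ n − k + 1.
Here n = 13, k = 4, so n − k + 1 = 10.
Given d = 3, check d ≤ 10: YES.
Slack = (n − k + 1) − d = 7.
The code is NOT MDS (slack = 7 > 0).
Description: the claimed parameters are [13, 4, 3]_8; such a code would be non-MDS.


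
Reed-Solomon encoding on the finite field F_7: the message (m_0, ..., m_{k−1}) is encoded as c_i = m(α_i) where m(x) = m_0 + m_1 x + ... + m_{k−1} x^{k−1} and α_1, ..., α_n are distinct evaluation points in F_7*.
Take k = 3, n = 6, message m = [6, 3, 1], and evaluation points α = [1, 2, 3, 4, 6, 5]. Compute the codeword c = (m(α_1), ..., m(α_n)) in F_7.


c = [3, 2, 3, 6, 4, 4]

Message polynomial: m(x) = 6 + 3·x + 1·x^2 (mod 7).
For each evaluation point α_i, compute m(α_i) mod 7:
  α_1 = 1: Horner steps 1 → 4 → 3, so m(1) = 3.
  α_2 = 2: Horner steps 1 → 5 → 2, so m(2) = 2.
  α_3 = 3: Horner steps 1 → 6 → 3, so m(3) = 3.
  α_4 = 4: Horner steps 1 → 0 → 6, so m(4) = 6.
  α_5 = 6: Horner steps 1 → 2 → 4, so m(6) = 4.
  α_6 = 5: Horner steps 1 → 1 → 4, so m(5) = 4.
Codeword c = [3, 2, 3, 6, 4, 4] ∈ F_7^6.


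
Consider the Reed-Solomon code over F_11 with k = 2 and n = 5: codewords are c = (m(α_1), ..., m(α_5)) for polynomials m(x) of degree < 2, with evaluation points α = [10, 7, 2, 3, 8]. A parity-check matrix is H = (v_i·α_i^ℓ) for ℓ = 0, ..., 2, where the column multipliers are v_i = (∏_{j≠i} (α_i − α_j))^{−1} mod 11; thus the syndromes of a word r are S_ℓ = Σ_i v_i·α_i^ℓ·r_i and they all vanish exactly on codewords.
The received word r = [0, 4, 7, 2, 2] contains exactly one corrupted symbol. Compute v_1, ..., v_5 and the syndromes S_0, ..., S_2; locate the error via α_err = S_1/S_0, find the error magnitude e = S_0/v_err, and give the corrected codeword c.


S = (6, 4, 10), error at position 5, error magnitude e = 3, c = [0, 4, 7, 2, 10].

Step 1: column multipliers v_i = (∏_{j≠i}(α_i − α_j))^{−1} mod 11.
  i = 1 (α = 10): (10−7)(10−2)(10−3)(10−8) = 3·8·7·2 = 336 ≡ 6, so v_1 = 6^{−1} = 2 (mod 11).
  i = 2 (α = 7): (7−10)(7−2)(7−3)(7−8) = (−3)·5·4·(−1) = 60 ≡ 5, so v_2 = 5^{−1} = 9 (mod 11).
  i = 3 (α = 2): (2−10)(2−7)(2−3)(2−8) = (−8)·(−5)·(−1)·(−6) = 240 ≡ 9, so v_3 = 9^{−1} = 5 (mod 11).
  i = 4 (α = 3): (3−10)(3−7)(3−2)(3−8) = (−7)·(−4)·1·(−5) = −140 ≡ 3, so v_4 = 3^{−1} = 4 (mod 11).
  i = 5 (α = 8): (8−10)(8−7)(8−2)(8−3) = (−2)·1·6·5 = −60 ≡ 6, so v_5 = 6^{−1} = 2 (mod 11).
  v = [2, 9, 5, 4, 2].
Step 2: syndromes of r = [0, 4, 7, 2, 2] (all sums mod 11).
  S_0 = Σ v_i r_i = 2·0 + 9·4 + 5·7 + 4·2 + 2·2 = 83 ≡ 6.
  S_1 = Σ v_i α_i r_i = 2·10·0 + 9·7·4 + 5·2·7 + 4·3·2 + 2·8·2 = 378 ≡ 4.
  α_i^2 mod 11 = [1, 5, 4, 9, 9].
  S_2 = Σ v_i α_i^2 r_i = 2·1·0 + 9·5·4 + 5·4·7 + 4·9·2 + 2·9·2 = 428 ≡ 10.
  S = (6, 4, 10) ≠ 0, so r is not a codeword (an error is present).
Step 3: locate the error. For a single error e at position i, S_ℓ = v_i·e·α_i^ℓ, so α_err = S_1/S_0.
  S_0^{−1} = 6^{−1} = 2 (mod 11), so α_err = 4·2 = 8 ≡ 8 = α_5. Error position i = 5.
  Consistency check: S_2/S_1 = 10·3 = 30 ≡ 8 = α_err ✓ (single-error assumption holds).
Step 4: error magnitude e = S_0/v_5 = S_0·∏_{j≠5}(α_5 − α_j) = 6·6 = 36 ≡ 3 (mod 11).
Step 5: correct position 5: c_5 = r_5 − e = 2 − 3 ≡ 10 (mod 11). Hence c = [0, 4, 7, 2, 10].
  Check: interpolating c through the α_i gives m(x) = 6 + 6·x (degree < 2) with m(α_i) = c_i for every i, so c is indeed a codeword.


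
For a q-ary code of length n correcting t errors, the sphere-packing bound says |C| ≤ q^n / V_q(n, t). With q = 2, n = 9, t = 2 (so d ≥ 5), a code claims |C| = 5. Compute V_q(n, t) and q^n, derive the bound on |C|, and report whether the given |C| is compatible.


V_q(n, t) = 46, q^n = 512, Hamming bound = 11, |C| = 5 ≤ bound (satisfied).

Step 1: Compute V_q(n, t) = Σ_{j=0}^2 C(n, j) (q−1)^j.
  j = 0: C(9,0)·(1)^0 = 1·1 = 1.
  j = 1: C(9,1)·(1)^1 = 9·1 = 9.
  j = 2: C(9,2)·(1)^2 = 36·1 = 36.
  V_q(n, t) = 1 + 9 + 36 = 46.
Step 2: q^n = 2^9 = 512.
Step 3: Hamming bound ⌊q^n / V_q(n,t)⌋ = ⌊512/46⌋ = 11.
Step 4: Compare |C| = 5 to 11: satisfied.
The claimed |C| lies below the Hamming bound.


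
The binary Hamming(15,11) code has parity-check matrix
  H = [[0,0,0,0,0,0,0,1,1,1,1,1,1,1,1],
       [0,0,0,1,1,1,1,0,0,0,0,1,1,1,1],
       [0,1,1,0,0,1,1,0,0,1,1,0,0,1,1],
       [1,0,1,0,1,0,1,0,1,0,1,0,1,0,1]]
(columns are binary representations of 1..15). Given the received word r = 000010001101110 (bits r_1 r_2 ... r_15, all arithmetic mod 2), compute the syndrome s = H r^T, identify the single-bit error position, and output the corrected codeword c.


s = (1, 0, 0, 1)^T, error position = 9, corrected codeword c = 000010000101110

Compute s = H r^T mod 2 one row at a time:
  s_1 = 0 + 1 + 1 + 0 + 1 + 1 + 1 + 0 = 5 ≡ 1 (mod 2).
  s_2 = 0 + 1 + 0 + 0 + 1 + 1 + 1 + 0 = 4 ≡ 0 (mod 2).
  s_3 = 0 + 0 + 0 + 0 + 1 + 0 + 1 + 0 = 2 ≡ 0 (mod 2).
  s_4 = 0 + 0 + 1 + 0 + 1 + 0 + 1 + 0 = 3 ≡ 1 (mod 2).
s = (1, 0, 0, 1)^T — this equals column 9 of H (binary 1001), so error is at position 9.
Correct: flip bit 9 of r = 000010001101110 to get c = 000010000101110.


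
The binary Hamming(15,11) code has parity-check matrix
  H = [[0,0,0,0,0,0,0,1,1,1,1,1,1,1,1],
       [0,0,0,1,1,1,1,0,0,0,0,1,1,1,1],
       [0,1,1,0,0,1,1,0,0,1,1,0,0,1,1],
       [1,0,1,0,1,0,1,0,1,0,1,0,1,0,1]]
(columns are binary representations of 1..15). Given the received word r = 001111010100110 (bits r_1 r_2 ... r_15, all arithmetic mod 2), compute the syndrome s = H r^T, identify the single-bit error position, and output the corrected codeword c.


s = (0, 1, 0, 1)^T, error position = 5, corrected codeword c = 001101010100110

Compute s = H r^T mod 2 one row at a time:
  s_1 = 1 + 0 + 1 + 0 + 0 + 1 + 1 + 0 = 4 ≡ 0 (mod 2).
  s_2 = 1 + 1 + 1 + 0 + 0 + 1 + 1 + 0 = 5 ≡ 1 (mod 2).
  s_3 = 0 + 1 + 1 + 0 + 1 + 0 + 1 + 0 = 4 ≡ 0 (mod 2).
  s_4 = 0 + 1 + 1 + 0 + 0 + 0 + 1 + 0 = 3 ≡ 1 (mod 2).
s = (0, 1, 0, 1)^T — this equals column 5 of H (binary 0101), so error is at position 5.
Correct: flip bit 5 of r = 001111010100110 to get c = 001101010100110.


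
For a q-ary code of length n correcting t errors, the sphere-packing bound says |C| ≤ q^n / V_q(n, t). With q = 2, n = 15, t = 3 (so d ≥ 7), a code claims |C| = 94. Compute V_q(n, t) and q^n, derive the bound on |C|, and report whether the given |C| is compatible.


V_q(n, t) = 576, q^n = 32768, Hamming bound = 56, |C| = 94 > bound (violated).

Step 1: Compute V_q(n, t) = Σ_{j=0}^3 C(n, j) (q−1)^j.
  j = 0: C(15,0)·(1)^0 = 1·1 = 1.
  j = 1: C(15,1)·(1)^1 = 15·1 = 15.
  j = 2: C(15,2)·(1)^2 = 105·1 = 105.
  j = 3: C(15,3)·(1)^3 = 455·1 = 455.
  V_q(n, t) = 1 + 15 + 105 + 455 = 576.
Step 2: q^n = 2^15 = 32768.
Step 3: Hamming bound ⌊q^n / V_q(n,t)⌋ = ⌊32768/576⌋ = 56.
Step 4: Compare |C| = 94 to 56: violated.
The claimed |C| lies above the Hamming bound, so no 2-ary code of length 15 with d ≥ 7 can have 94 codewords.


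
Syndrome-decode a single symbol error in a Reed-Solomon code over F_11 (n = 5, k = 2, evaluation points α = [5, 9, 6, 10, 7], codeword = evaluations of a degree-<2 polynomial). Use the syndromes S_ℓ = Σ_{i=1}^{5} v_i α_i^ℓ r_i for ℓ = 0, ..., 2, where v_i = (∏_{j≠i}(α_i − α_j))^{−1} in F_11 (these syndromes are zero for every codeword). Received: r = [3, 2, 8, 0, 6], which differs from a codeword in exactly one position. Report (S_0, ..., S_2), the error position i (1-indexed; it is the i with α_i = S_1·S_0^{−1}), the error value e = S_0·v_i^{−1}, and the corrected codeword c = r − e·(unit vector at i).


S = (10, 6, 8), error at position 1, error magnitude e = 4, c = [10, 2, 8, 0, 6].

Step 1: column multipliers v_i = (∏_{j≠i}(α_i − α_j))^{−1} mod 11.
  i = 1 (α = 5): (5−9)(5−6)(5−10)(5−7) = (−4)·(−1)·(−5)·(−2) = 40 ≡ 7, so v_1 = 7^{−1} = 8 (mod 11).
  i = 2 (α = 9): (9−5)(9−6)(9−10)(9−7) = 4·3·(−1)·2 = −24 ≡ 9, so v_2 = 9^{−1} = 5 (mod 11).
  i = 3 (α = 6): (6−5)(6−9)(6−10)(6−7) = 1·(−3)·(−4)·(−1) = −12 ≡ 10, so v_3 = 10^{−1} = 10 (mod 11).
  i = 4 (α = 10): (10−5)(10−9)(10−6)(10−7) = 5·1·4·3 = 60 ≡ 5, so v_4 = 5^{−1} = 9 (mod 11).
  i = 5 (α = 7): (7−5)(7−9)(7−6)(7−10) = 2·(−2)·1·(−3) = 12 ≡ 1, so v_5 = 1^{−1} = 1 (mod 11).
  v = [8, 5, 10, 9, 1].
Step 2: syndromes of r = [3, 2, 8, 0, 6] (all sums mod 11).
  S_0 = Σ v_i r_i = 8·3 + 5·2 + 10·8 + 9·0 + 1·6 = 120 ≡ 10.
  S_1 = Σ v_i α_i r_i = 8·5·3 + 5·9·2 + 10·6·8 + 9·10·0 + 1·7·6 = 732 ≡ 6.
  α_i^2 mod 11 = [3, 4, 3, 1, 5].
  S_2 = Σ v_i α_i^2 r_i = 8·3·3 + 5·4·2 + 10·3·8 + 9·1·0 + 1·5·6 = 382 ≡ 8.
  S = (10, 6, 8) ≠ 0, so r is not a codeword (an error is present).
Step 3: locate the error. For a single error e at position i, S_ℓ = v_i·e·α_i^ℓ, so α_err = S_1/S_0.
  S_0^{−1} = 10^{−1} = 10 (mod 11), so α_err = 6·10 = 60 ≡ 5 = α_1. Error position i = 1.
  Consistency check: S_2/S_1 = 8·2 = 16 ≡ 5 = α_err ✓ (single-error assumption holds).
Step 4: error magnitude e = S_0/v_1 = S_0·∏_{j≠1}(α_1 − α_j) = 10·7 = 70 ≡ 4 (mod 11).
Step 5: correct position 1: c_1 = r_1 − e = 3 − 4 ≡ 10 (mod 11). Hence c = [10, 2, 8, 0, 6].
  Check: interpolating c through the α_i gives m(x) = 9 + 9·x (degree < 2) with m(α_i) = c_i for every i, so c is indeed a codeword.


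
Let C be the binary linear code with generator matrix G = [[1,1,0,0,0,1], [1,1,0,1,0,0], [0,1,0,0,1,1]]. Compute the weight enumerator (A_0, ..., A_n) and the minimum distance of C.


Weight distribution: A_0 = 1, A_2 = 2, A_3 = 4, A_4 = 1. Minimum distance d = 2.

Enumerate all 2^3 = 8 messages m ∈ F_2^3.
For each, compute codeword c = mG in F_2^6, then tally its weight.
  m = 000 → c = 000000, weight = 0.
  m = 100 → c = 110001, weight = 3.
  m = 010 → c = 110100, weight = 3.
  m = 110 → c = 000101, weight = 2.
  m = 001 → c = 010011, weight = 3.
  m = 101 → c = 100010, weight = 2.
  m = 011 → c = 100111, weight = 4.
  m = 111 → c = 010110, weight = 3.
Tally weights:
  weight 0: 1 codewords.
  weight 2: 2 codewords.
  weight 3: 4 codewords.
  weight 4: 1 codewords.
Minimum distance d = smallest w > 0 with A_w > 0 = 2.
Sanity: Σ A_w = 8 = 2^3 = 8 ✓.


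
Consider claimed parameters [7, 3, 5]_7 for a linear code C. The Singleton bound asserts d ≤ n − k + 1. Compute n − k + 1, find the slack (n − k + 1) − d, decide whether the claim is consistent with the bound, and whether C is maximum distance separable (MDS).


Singleton RHS = n − k + 1 = 5, slack = 0, bound satisfied, MDS.

Singleton bound: d ≤ n − k + 1.
Here n = 7, k = 3, so n − k + 1 = 5.
Given d = 5, check d ≤ 5: YES.
Slack = (n − k + 1) − d = 0.
The code is MDS (slack = 0).
Description: the claimed parameters are [7, 3, 5]_7; such a code would be MDS (meets Singleton bound).


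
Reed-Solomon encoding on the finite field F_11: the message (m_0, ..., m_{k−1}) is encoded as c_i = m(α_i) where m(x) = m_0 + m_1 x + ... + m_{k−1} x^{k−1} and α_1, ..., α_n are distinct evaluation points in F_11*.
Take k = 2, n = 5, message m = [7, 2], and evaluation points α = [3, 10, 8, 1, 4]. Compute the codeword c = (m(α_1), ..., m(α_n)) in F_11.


c = [2, 5, 1, 9, 4]

Message polynomial: m(x) = 7 + 2·x (mod 11).
For each evaluation point α_i, compute m(α_i) mod 11:
  α_1 = 3: Horner steps 2 → 2, so m(3) = 2.
  α_2 = 10: Horner steps 2 → 5, so m(10) = 5.
  α_3 = 8: Horner steps 2 → 1, so m(8) = 1.
  α_4 = 1: Horner steps 2 → 9, so m(1) = 9.
  α_5 = 4: Horner steps 2 → 4, so m(4) = 4.
Codeword c = [2, 5, 1, 9, 4] ∈ F_11^5.


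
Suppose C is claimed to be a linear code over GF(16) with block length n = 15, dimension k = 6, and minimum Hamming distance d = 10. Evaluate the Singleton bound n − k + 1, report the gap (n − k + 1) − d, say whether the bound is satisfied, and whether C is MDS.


Singleton RHS = n − k + 1 = 10, slack = 0, bound satisfied, MDS.

Singleton bound: d ≤ n − k + 1.
Here n = 15, k = 6, so n − k + 1 = 10.
Given d = 10, check d ≤ 10: YES.
Slack = (n − k + 1) − d = 0.
The code is MDS (slack = 0).
Description: the claimed parameters are [15, 6, 10]_16; such a code would be MDS (meets Singleton bound).


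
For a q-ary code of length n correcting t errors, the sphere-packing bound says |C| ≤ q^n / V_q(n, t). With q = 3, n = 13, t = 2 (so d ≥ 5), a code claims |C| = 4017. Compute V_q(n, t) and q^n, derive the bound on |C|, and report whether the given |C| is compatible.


V_q(n, t) = 339, q^n = 1594323, Hamming bound = 4703, |C| = 4017 ≤ bound (satisfied).

Step 1: Compute V_q(n, t) = Σ_{j=0}^2 C(n, j) (q−1)^j.
  j = 0: C(13,0)·(2)^0 = 1·1 = 1.
  j = 1: C(13,1)·(2)^1 = 13·2 = 26.
  j = 2: C(13,2)·(2)^2 = 78·4 = 312.
  V_q(n, t) = 1 + 26 + 312 = 339.
Step 2: q^n = 3^13 = 1594323.
Step 3: Hamming bound ⌊q^n / V_q(n,t)⌋ = ⌊1594323/339⌋ = 4703.
Step 4: Compare |C| = 4017 to 4703: satisfied.
The claimed |C| lies below the Hamming bound.


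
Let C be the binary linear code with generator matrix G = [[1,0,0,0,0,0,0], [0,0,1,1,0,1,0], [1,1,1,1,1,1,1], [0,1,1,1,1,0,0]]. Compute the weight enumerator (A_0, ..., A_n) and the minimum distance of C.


Weight distribution: A_0 = 1, A_1 = 1, A_2 = 1, A_3 = 5, A_4 = 5, A_5 = 1, A_6 = 1, A_7 = 1. Minimum distance d = 1.

Enumerate all 2^4 = 16 messages m ∈ F_2^4.
For each, compute codeword c = mG in F_2^7, then tally its weight.
  m = 0000 → c = 0000000, weight = 0.
  m = 1000 → c = 1000000, weight = 1.
  m = 0100 → c = 0011010, weight = 3.
  m = 1100 → c = 1011010, weight = 4.
  m = 0010 → c = 1111111, weight = 7.
  m = 1010 → c = 0111111, weight = 6.
  m = 0110 → c = 1100101, weight = 4.
  m = 1110 → c = 0100101, weight = 3.
  m = 0001 → c = 0111100, weight = 4.
  m = 1001 → c = 1111100, weight = 5.
  m = 0101 → c = 0100110, weight = 3.
  m = 1101 → c = 1100110, weight = 4.
  m = 0011 → c = 1000011, weight = 3.
  m = 1011 → c = 0000011, weight = 2.
  m = 0111 → c = 1011001, weight = 4.
  m = 1111 → c = 0011001, weight = 3.
Tally weights:
  weight 0: 1 codewords.
  weight 1: 1 codewords.
  weight 2: 1 codewords.
  weight 3: 5 codewords.
  weight 4: 5 codewords.
  weight 5: 1 codewords.
  weight 6: 1 codewords.
  weight 7: 1 codewords.
Minimum distance d = smallest w > 0 with A_w > 0 = 1.
Sanity: Σ A_w = 16 = 2^4 = 16 ✓.


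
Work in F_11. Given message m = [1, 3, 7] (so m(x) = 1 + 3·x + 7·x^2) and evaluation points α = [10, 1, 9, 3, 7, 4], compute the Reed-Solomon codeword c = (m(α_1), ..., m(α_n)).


c = [5, 0, 1, 7, 2, 4]

Message polynomial: m(x) = 1 + 3·x + 7·x^2 (mod 11).
For each evaluation point α_i, compute m(α_i) mod 11:
  α_1 = 10: Horner steps 7 → 7 → 5, so m(10) = 5.
  α_2 = 1: Horner steps 7 → 10 → 0, so m(1) = 0.
  α_3 = 9: Horner steps 7 → 0 → 1, so m(9) = 1.
  α_4 = 3: Horner steps 7 → 2 → 7, so m(3) = 7.
  α_5 = 7: Horner steps 7 → 8 → 2, so m(7) = 2.
  α_6 = 4: Horner steps 7 → 9 → 4, so m(4) = 4.
Codeword c = [5, 0, 1, 7, 2, 4] ∈ F_11^6.


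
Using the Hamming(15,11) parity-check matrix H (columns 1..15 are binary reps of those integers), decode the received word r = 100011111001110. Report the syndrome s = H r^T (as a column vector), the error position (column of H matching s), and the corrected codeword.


s = (1, 0, 1, 1)^T, error position = 11, corrected codeword c = 100011111011110

Compute s = H r^T mod 2 one row at a time:
  s_1 = 1 + 1 + 0 + 0 + 1 + 1 + 1 + 0 = 5 ≡ 1 (mod 2).
  s_2 = 0 + 1 + 1 + 1 + 1 + 1 + 1 + 0 = 6 ≡ 0 (mod 2).
  s_3 = 0 + 0 + 1 + 1 + 0 + 0 + 1 + 0 = 3 ≡ 1 (mod 2).
  s_4 = 1 + 0 + 1 + 1 + 1 + 0 + 1 + 0 = 5 ≡ 1 (mod 2).
s = (1, 0, 1, 1)^T — this equals column 11 of H (binary 1011), so error is at position 11.
Correct: flip bit 11 of r = 100011111001110 to get c = 100011111011110.


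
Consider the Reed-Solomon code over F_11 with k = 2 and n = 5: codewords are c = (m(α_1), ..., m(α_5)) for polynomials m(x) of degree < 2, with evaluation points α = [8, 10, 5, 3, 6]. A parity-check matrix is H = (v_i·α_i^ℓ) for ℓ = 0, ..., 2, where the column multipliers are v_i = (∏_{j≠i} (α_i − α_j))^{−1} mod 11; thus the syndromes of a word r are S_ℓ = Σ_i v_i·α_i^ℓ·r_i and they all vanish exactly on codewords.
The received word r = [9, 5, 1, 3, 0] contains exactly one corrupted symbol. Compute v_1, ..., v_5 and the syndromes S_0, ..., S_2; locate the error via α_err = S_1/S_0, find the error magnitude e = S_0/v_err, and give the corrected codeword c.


S = (4, 7, 4), error at position 2, error magnitude e = 9, c = [9, 7, 1, 3, 0].

Step 1: column multipliers v_i = (∏_{j≠i}(α_i − α_j))^{−1} mod 11.
  i = 1 (α = 8): (8−10)(8−5)(8−3)(8−6) = (−2)·3·5·2 = −60 ≡ 6, so v_1 = 6^{−1} = 2 (mod 11).
  i = 2 (α = 10): (10−8)(10−5)(10−3)(10−6) = 2·5·7·4 = 280 ≡ 5, so v_2 = 5^{−1} = 9 (mod 11).
  i = 3 (α = 5): (5−8)(5−10)(5−3)(5−6) = (−3)·(−5)·2·(−1) = −30 ≡ 3, so v_3 = 3^{−1} = 4 (mod 11).
  i = 4 (α = 3): (3−8)(3−10)(3−5)(3−6) = (−5)·(−7)·(−2)·(−3) = 210 ≡ 1, so v_4 = 1^{−1} = 1 (mod 11).
  i = 5 (α = 6): (6−8)(6−10)(6−5)(6−3) = (−2)·(−4)·1·3 = 24 ≡ 2, so v_5 = 2^{−1} = 6 (mod 11).
  v = [2, 9, 4, 1, 6].
Step 2: syndromes of r = [9, 5, 1, 3, 0] (all sums mod 11).
  S_0 = Σ v_i r_i = 2·9 + 9·5 + 4·1 + 1·3 + 6·0 = 70 ≡ 4.
  S_1 = Σ v_i α_i r_i = 2·8·9 + 9·10·5 + 4·5·1 + 1·3·3 + 6·6·0 = 623 ≡ 7.
  α_i^2 mod 11 = [9, 1, 3, 9, 3].
  S_2 = Σ v_i α_i^2 r_i = 2·9·9 + 9·1·5 + 4·3·1 + 1·9·3 + 6·3·0 = 246 ≡ 4.
  S = (4, 7, 4) ≠ 0, so r is not a codeword (an error is present).
Step 3: locate the error. For a single error e at position i, S_ℓ = v_i·e·α_i^ℓ, so α_err = S_1/S_0.
  S_0^{−1} = 4^{−1} = 3 (mod 11), so α_err = 7·3 = 21 ≡ 10 = α_2. Error position i = 2.
  Consistency check: S_2/S_1 = 4·8 = 32 ≡ 10 = α_err ✓ (single-error assumption holds).
Step 4: error magnitude e = S_0/v_2 = S_0·∏_{j≠2}(α_2 − α_j) = 4·5 = 20 ≡ 9 (mod 11).
Step 5: correct position 2: c_2 = r_2 − e = 5 − 9 ≡ 7 (mod 11). Hence c = [9, 7, 1, 3, 0].
  Check: interpolating c through the α_i gives m(x) = 6 + 10·x (degree < 2) with m(α_i) = c_i for every i, so c is indeed a codeword.


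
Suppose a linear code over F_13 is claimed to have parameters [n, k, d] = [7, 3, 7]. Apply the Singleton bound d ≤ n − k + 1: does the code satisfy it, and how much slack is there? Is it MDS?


Singleton RHS = n − k + 1 = 5, slack = -2, bound violated (no such code; not MDS).

Singleton bound: d ≤ n − k + 1.
Here n = 7, k = 3, so n − k + 1 = 5.
Given d = 7, check d ≤ 5: NO.
Slack = (n − k + 1) − d = -2.
The slack is negative: d = 7 exceeds n − k + 1 = 5 by 2, so the Singleton bound is violated and no linear [7, 3, 7]_13 code can exist. In particular it is not MDS (MDS requires d = n − k + 1 exactly).
Description: the claimed parameters are [7, 3, 7]_13; such a code would be impossible (violates the Singleton bound).


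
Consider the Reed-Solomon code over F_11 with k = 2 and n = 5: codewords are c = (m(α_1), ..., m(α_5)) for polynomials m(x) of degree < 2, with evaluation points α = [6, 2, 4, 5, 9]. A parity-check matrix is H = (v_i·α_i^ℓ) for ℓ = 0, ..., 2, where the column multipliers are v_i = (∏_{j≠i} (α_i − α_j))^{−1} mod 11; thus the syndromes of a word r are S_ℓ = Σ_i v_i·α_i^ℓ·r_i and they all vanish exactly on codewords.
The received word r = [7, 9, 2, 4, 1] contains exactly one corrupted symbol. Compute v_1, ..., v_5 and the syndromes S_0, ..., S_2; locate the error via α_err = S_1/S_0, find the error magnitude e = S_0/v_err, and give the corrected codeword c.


S = (5, 8, 4), error at position 1, error magnitude e = 1, c = [6, 9, 2, 4, 1].

Step 1: column multipliers v_i = (∏_{j≠i}(α_i − α_j))^{−1} mod 11.
  i = 1 (α = 6): (6−2)(6−4)(6−5)(6−9) = 4·2·1·(−3) = −24 ≡ 9, so v_1 = 9^{−1} = 5 (mod 11).
  i = 2 (α = 2): (2−6)(2−4)(2−5)(2−9) = (−4)·(−2)·(−3)·(−7) = 168 ≡ 3, so v_2 = 3^{−1} = 4 (mod 11).
  i = 3 (α = 4): (4−6)(4−2)(4−5)(4−9) = (−2)·2·(−1)·(−5) = −20 ≡ 2, so v_3 = 2^{−1} = 6 (mod 11).
  i = 4 (α = 5): (5−6)(5−2)(5−4)(5−9) = (−1)·3·1·(−4) = 12 ≡ 1, so v_4 = 1^{−1} = 1 (mod 11).
  i = 5 (α = 9): (9−6)(9−2)(9−4)(9−5) = 3·7·5·4 = 420 ≡ 2, so v_5 = 2^{−1} = 6 (mod 11).
  v = [5, 4, 6, 1, 6].
Step 2: syndromes of r = [7, 9, 2, 4, 1] (all sums mod 11).
  S_0 = Σ v_i r_i = 5·7 + 4·9 + 6·2 + 1·4 + 6·1 = 93 ≡ 5.
  S_1 = Σ v_i α_i r_i = 5·6·7 + 4·2·9 + 6·4·2 + 1·5·4 + 6·9·1 = 404 ≡ 8.
  α_i^2 mod 11 = [3, 4, 5, 3, 4].
  S_2 = Σ v_i α_i^2 r_i = 5·3·7 + 4·4·9 + 6·5·2 + 1·3·4 + 6·4·1 = 345 ≡ 4.
  S = (5, 8, 4) ≠ 0, so r is not a codeword (an error is present).
Step 3: locate the error. For a single error e at position i, S_ℓ = v_i·e·α_i^ℓ, so α_err = S_1/S_0.
  S_0^{−1} = 5^{−1} = 9 (mod 11), so α_err = 8·9 = 72 ≡ 6 = α_1. Error position i = 1.
  Consistency check: S_2/S_1 = 4·7 = 28 ≡ 6 = α_err ✓ (single-error assumption holds).
Step 4: error magnitude e = S_0/v_1 = S_0·∏_{j≠1}(α_1 − α_j) = 5·9 = 45 ≡ 1 (mod 11).
Step 5: correct position 1: c_1 = r_1 − e = 7 − 1 ≡ 6 (mod 11). Hence c = [6, 9, 2, 4, 1].
  Check: interpolating c through the α_i gives m(x) = 5 + 2·x (degree < 2) with m(α_i) = c_i for every i, so c is indeed a codeword.


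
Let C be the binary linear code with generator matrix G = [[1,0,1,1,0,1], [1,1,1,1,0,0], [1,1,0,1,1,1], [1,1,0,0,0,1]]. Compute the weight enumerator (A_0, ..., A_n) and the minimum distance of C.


Weight distribution: A_0 = 1, A_1 = 1, A_2 = 2, A_3 = 6, A_4 = 5, A_5 = 1. Minimum distance d = 1.

Enumerate all 2^4 = 16 messages m ∈ F_2^4.
For each, compute codeword c = mG in F_2^6, then tally its weight.
  m = 0000 → c = 000000, weight = 0.
  m = 1000 → c = 101101, weight = 4.
  m = 0100 → c = 111100, weight = 4.
  m = 1100 → c = 010001, weight = 2.
  m = 0010 → c = 110111, weight = 5.
  m = 1010 → c = 011010, weight = 3.
  m = 0110 → c = 001011, weight = 3.
  m = 1110 → c = 100110, weight = 3.
  m = 0001 → c = 110001, weight = 3.
  m = 1001 → c = 011100, weight = 3.
  m = 0101 → c = 001101, weight = 3.
  m = 1101 → c = 100000, weight = 1.
  m = 0011 → c = 000110, weight = 2.
  m = 1011 → c = 101011, weight = 4.
  m = 0111 → c = 111010, weight = 4.
  m = 1111 → c = 010111, weight = 4.
Tally weights:
  weight 0: 1 codewords.
  weight 1: 1 codewords.
  weight 2: 2 codewords.
  weight 3: 6 codewords.
  weight 4: 5 codewords.
  weight 5: 1 codewords.
Minimum distance d = smallest w > 0 with A_w > 0 = 1.
Sanity: Σ A_w = 16 = 2^4 = 16 ✓.


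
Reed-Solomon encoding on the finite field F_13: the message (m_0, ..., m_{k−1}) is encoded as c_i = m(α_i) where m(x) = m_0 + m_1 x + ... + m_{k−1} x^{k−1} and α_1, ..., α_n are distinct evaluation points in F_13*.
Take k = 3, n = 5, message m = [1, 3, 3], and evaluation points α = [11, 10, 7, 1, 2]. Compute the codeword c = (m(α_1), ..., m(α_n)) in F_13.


c = [7, 6, 0, 7, 6]

Message polynomial: m(x) = 1 + 3·x + 3·x^2 (mod 13).
For each evaluation point α_i, compute m(α_i) mod 13:
  α_1 = 11: Horner steps 3 → 10 → 7, so m(11) = 7.
  α_2 = 10: Horner steps 3 → 7 → 6, so m(10) = 6.
  α_3 = 7: Horner steps 3 → 11 → 0, so m(7) = 0.
  α_4 = 1: Horner steps 3 → 6 → 7, so m(1) = 7.
  α_5 = 2: Horner steps 3 → 9 → 6, so m(2) = 6.
Codeword c = [7, 6, 0, 7, 6] ∈ F_13^5.


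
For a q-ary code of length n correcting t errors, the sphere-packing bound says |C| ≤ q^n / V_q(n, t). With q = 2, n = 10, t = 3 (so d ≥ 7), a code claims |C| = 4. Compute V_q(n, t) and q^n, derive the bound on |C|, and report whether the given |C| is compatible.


V_q(n, t) = 176, q^n = 1024, Hamming bound = 5, |C| = 4 ≤ bound (satisfied).

Step 1: Compute V_q(n, t) = Σ_{j=0}^3 C(n, j) (q−1)^j.
  j = 0: C(10,0)·(1)^0 = 1·1 = 1.
  j = 1: C(10,1)·(1)^1 = 10·1 = 10.
  j = 2: C(10,2)·(1)^2 = 45·1 = 45.
  j = 3: C(10,3)·(1)^3 = 120·1 = 120.
  V_q(n, t) = 1 + 10 + 45 + 120 = 176.
Step 2: q^n = 2^10 = 1024.
Step 3: Hamming bound ⌊q^n / V_q(n,t)⌋ = ⌊1024/176⌋ = 5.
Step 4: Compare |C| = 4 to 5: satisfied.
The claimed |C| lies below the Hamming bound.


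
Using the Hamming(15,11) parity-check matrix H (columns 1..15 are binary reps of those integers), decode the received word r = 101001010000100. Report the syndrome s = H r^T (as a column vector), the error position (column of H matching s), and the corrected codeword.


s = (0, 0, 0, 1)^T, error position = 1, corrected codeword c = 001001010000100

Compute s = H r^T mod 2 one row at a time:
  s_1 = 1 + 0 + 0 + 0 + 0 + 1 + 0 + 0 = 2 ≡ 0 (mod 2).
  s_2 = 0 + 0 + 1 + 0 + 0 + 1 + 0 + 0 = 2 ≡ 0 (mod 2).
  s_3 = 0 + 1 + 1 + 0 + 0 + 0 + 0 + 0 = 2 ≡ 0 (mod 2).
  s_4 = 1 + 1 + 0 + 0 + 0 + 0 + 1 + 0 = 3 ≡ 1 (mod 2).
s = (0, 0, 0, 1)^T — this equals column 1 of H (binary 0001), so error is at position 1.
Correct: flip bit 1 of r = 101001010000100 to get c = 001001010000100.


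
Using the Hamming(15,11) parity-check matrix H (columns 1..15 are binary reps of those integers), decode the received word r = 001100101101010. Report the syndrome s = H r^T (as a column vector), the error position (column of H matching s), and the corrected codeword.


s = (0, 0, 0, 1)^T, error position = 1, corrected codeword c = 101100101101010

Compute s = H r^T mod 2 one row at a time:
  s_1 = 0 + 1 + 1 + 0 + 1 + 0 + 1 + 0 = 4 ≡ 0 (mod 2).
  s_2 = 1 + 0 + 0 + 1 + 1 + 0 + 1 + 0 = 4 ≡ 0 (mod 2).
  s_3 = 0 + 1 + 0 + 1 + 1 + 0 + 1 + 0 = 4 ≡ 0 (mod 2).
  s_4 = 0 + 1 + 0 + 1 + 1 + 0 + 0 + 0 = 3 ≡ 1 (mod 2).
s = (0, 0, 0, 1)^T — this equals column 1 of H (binary 0001), so error is at position 1.
Correct: flip bit 1 of r = 001100101101010 to get c = 101100101101010.


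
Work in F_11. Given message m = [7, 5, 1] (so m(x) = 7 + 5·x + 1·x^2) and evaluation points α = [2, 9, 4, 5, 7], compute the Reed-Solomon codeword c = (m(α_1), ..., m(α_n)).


c = [10, 1, 10, 2, 3]

Message polynomial: m(x) = 7 + 5·x + 1·x^2 (mod 11).
For each evaluation point α_i, compute m(α_i) mod 11:
  α_1 = 2: Horner steps 1 → 7 → 10, so m(2) = 10.
  α_2 = 9: Horner steps 1 → 3 → 1, so m(9) = 1.
  α_3 = 4: Horner steps 1 → 9 → 10, so m(4) = 10.
  α_4 = 5: Horner steps 1 → 10 → 2, so m(5) = 2.
  α_5 = 7: Horner steps 1 → 1 → 3, so m(7) = 3.
Codeword c = [10, 1, 10, 2, 3] ∈ F_11^5.


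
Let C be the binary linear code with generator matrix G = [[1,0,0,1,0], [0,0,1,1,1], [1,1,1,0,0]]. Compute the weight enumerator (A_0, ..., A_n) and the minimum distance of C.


Weight distribution: A_0 = 1, A_2 = 2, A_3 = 4, A_4 = 1. Minimum distance d = 2.

Enumerate all 2^3 = 8 messages m ∈ F_2^3.
For each, compute codeword c = mG in F_2^5, then tally its weight.
  m = 000 → c = 00000, weight = 0.
  m = 100 → c = 10010, weight = 2.
  m = 010 → c = 00111, weight = 3.
  m = 110 → c = 10101, weight = 3.
  m = 001 → c = 11100, weight = 3.
  m = 101 → c = 01110, weight = 3.
  m = 011 → c = 11011, weight = 4.
  m = 111 → c = 01001, weight = 2.
Tally weights:
  weight 0: 1 codewords.
  weight 2: 2 codewords.
  weight 3: 4 codewords.
  weight 4: 1 codewords.
Minimum distance d = smallest w > 0 with A_w > 0 = 2.
Sanity: Σ A_w = 8 = 2^3 = 8 ✓.


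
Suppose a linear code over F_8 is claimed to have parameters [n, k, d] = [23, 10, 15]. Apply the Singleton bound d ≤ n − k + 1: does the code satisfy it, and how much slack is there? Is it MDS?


Singleton RHS = n − k + 1 = 14, slack = -1, bound violated (no such code; not MDS).

Singleton bound: d ≤ n − k + 1.
Here n = 23, k = 10, so n − k + 1 = 14.
Given d = 15, check d ≤ 14: NO.
Slack = (n − k + 1) − d = -1.
The slack is negative: d = 15 exceeds n − k + 1 = 14 by 1, so the Singleton bound is violated and no linear [23, 10, 15]_8 code can exist. In particular it is not MDS (MDS requires d = n − k + 1 exactly).
Description: the claimed parameters are [23, 10, 15]_8; such a code would be impossible (violates the Singleton bound).


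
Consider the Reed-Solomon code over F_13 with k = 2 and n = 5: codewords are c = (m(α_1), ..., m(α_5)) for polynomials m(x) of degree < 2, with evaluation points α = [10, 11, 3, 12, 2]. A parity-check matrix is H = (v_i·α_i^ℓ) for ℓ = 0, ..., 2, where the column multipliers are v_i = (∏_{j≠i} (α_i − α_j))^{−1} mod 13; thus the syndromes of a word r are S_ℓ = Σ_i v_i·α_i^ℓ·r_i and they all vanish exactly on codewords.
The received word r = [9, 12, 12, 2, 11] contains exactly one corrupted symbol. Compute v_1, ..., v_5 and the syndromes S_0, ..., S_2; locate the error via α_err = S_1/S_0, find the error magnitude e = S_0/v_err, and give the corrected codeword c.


S = (8, 11, 7), error at position 3, error magnitude e = 11, c = [9, 12, 1, 2, 11].

Step 1: column multipliers v_i = (∏_{j≠i}(α_i − α_j))^{−1} mod 13.
  i = 1 (α = 10): (10−11)(10−3)(10−12)(10−2) = (−1)·7·(−2)·8 = 112 ≡ 8, so v_1 = 8^{−1} = 5 (mod 13).
  i = 2 (α = 11): (11−10)(11−3)(11−12)(11−2) = 1·8·(−1)·9 = −72 ≡ 6, so v_2 = 6^{−1} = 11 (mod 13).
  i = 3 (α = 3): (3−10)(3−11)(3−12)(3−2) = (−7)·(−8)·(−9)·1 = −504 ≡ 3, so v_3 = 3^{−1} = 9 (mod 13).
  i = 4 (α = 12): (12−10)(12−11)(12−3)(12−2) = 2·1·9·10 = 180 ≡ 11, so v_4 = 11^{−1} = 6 (mod 13).
  i = 5 (α = 2): (2−10)(2−11)(2−3)(2−12) = (−8)·(−9)·(−1)·(−10) = 720 ≡ 5, so v_5 = 5^{−1} = 8 (mod 13).
  v = [5, 11, 9, 6, 8].
Step 2: syndromes of r = [9, 12, 12, 2, 11] (all sums mod 13).
  S_0 = Σ v_i r_i = 5·9 + 11·12 + 9·12 + 6·2 + 8·11 = 385 ≡ 8.
  S_1 = Σ v_i α_i r_i = 5·10·9 + 11·11·12 + 9·3·12 + 6·12·2 + 8·2·11 = 2546 ≡ 11.
  α_i^2 mod 13 = [9, 4, 9, 1, 4].
  S_2 = Σ v_i α_i^2 r_i = 5·9·9 + 11·4·12 + 9·9·12 + 6·1·2 + 8·4·11 = 2269 ≡ 7.
  S = (8, 11, 7) ≠ 0, so r is not a codeword (an error is present).
Step 3: locate the error. For a single error e at position i, S_ℓ = v_i·e·α_i^ℓ, so α_err = S_1/S_0.
  S_0^{−1} = 8^{−1} = 5 (mod 13), so α_err = 11·5 = 55 ≡ 3 = α_3. Error position i = 3.
  Consistency check: S_2/S_1 = 7·6 = 42 ≡ 3 = α_err ✓ (single-error assumption holds).
Step 4: error magnitude e = S_0/v_3 = S_0·∏_{j≠3}(α_3 − α_j) = 8·3 = 24 ≡ 11 (mod 13).
Step 5: correct position 3: c_3 = r_3 − e = 12 − 11 ≡ 1 (mod 13). Hence c = [9, 12, 1, 2, 11].
  Check: interpolating c through the α_i gives m(x) = 5 + 3·x (degree < 2) with m(α_i) = c_i for every i, so c is indeed a codeword.


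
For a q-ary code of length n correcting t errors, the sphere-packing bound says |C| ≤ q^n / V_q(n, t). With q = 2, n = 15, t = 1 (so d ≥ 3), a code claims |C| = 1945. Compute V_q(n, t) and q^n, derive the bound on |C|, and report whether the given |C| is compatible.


V_q(n, t) = 16, q^n = 32768, Hamming bound = 2048, |C| = 1945 ≤ bound (satisfied).

Step 1: Compute V_q(n, t) = Σ_{j=0}^1 C(n, j) (q−1)^j.
  j = 0: C(15,0)·(1)^0 = 1·1 = 1.
  j = 1: C(15,1)·(1)^1 = 15·1 = 15.
  V_q(n, t) = 1 + 15 = 16.
Step 2: q^n = 2^15 = 32768.
Step 3: Hamming bound ⌊q^n / V_q(n,t)⌋ = ⌊32768/16⌋ = 2048.
Step 4: Compare |C| = 1945 to 2048: satisfied.
The claimed |C| lies below the Hamming bound.


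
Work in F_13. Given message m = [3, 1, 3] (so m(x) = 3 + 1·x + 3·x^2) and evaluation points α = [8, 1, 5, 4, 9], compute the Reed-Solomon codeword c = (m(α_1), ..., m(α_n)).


c = [8, 7, 5, 3, 8]

Message polynomial: m(x) = 3 + 1·x + 3·x^2 (mod 13).
For each evaluation point α_i, compute m(α_i) mod 13:
  α_1 = 8: Horner steps 3 → 12 → 8, so m(8) = 8.
  α_2 = 1: Horner steps 3 → 4 → 7, so m(1) = 7.
  α_3 = 5: Horner steps 3 → 3 → 5, so m(5) = 5.
  α_4 = 4: Horner steps 3 → 0 → 3, so m(4) = 3.
  α_5 = 9: Horner steps 3 → 2 → 8, so m(9) = 8.
Codeword c = [8, 7, 5, 3, 8] ∈ F_13^5.


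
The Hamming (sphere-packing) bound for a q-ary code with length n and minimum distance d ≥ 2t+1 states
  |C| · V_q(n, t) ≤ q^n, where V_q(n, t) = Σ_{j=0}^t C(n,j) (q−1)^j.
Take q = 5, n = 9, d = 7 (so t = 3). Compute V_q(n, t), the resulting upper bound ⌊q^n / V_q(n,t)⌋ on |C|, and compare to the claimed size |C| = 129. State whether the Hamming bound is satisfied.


V_q(n, t) = 5989, q^n = 1953125, Hamming bound = 326, |C| = 129 ≤ bound (satisfied).

Step 1: Compute V_q(n, t) = Σ_{j=0}^3 C(n, j) (q−1)^j.
  j = 0: C(9,0)·(4)^0 = 1·1 = 1.
  j = 1: C(9,1)·(4)^1 = 9·4 = 36.
  j = 2: C(9,2)·(4)^2 = 36·16 = 576.
  j = 3: C(9,3)·(4)^3 = 84·64 = 5376.
  V_q(n, t) = 1 + 36 + 576 + 5376 = 5989.
Step 2: q^n = 5^9 = 1953125.
Step 3: Hamming bound ⌊q^n / V_q(n,t)⌋ = ⌊1953125/5989⌋ = 326.
Step 4: Compare |C| = 129 to 326: satisfied.
The claimed |C| lies below the Hamming bound.


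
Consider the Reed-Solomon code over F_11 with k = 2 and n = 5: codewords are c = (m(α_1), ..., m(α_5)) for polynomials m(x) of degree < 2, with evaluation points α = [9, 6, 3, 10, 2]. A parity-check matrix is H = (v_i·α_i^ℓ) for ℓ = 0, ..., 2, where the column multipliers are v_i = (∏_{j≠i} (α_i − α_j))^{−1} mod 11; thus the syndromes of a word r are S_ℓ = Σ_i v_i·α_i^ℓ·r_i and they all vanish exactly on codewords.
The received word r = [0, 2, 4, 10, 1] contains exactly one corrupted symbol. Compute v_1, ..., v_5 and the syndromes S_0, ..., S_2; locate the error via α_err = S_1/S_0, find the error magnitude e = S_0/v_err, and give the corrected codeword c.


S = (10, 1, 10), error at position 4, error magnitude e = 7, c = [0, 2, 4, 3, 1].

Step 1: column multipliers v_i = (∏_{j≠i}(α_i − α_j))^{−1} mod 11.
  i = 1 (α = 9): (9−6)(9−3)(9−10)(9−2) = 3·6·(−1)·7 = −126 ≡ 6, so v_1 = 6^{−1} = 2 (mod 11).
  i = 2 (α = 6): (6−9)(6−3)(6−10)(6−2) = (−3)·3·(−4)·4 = 144 ≡ 1, so v_2 = 1^{−1} = 1 (mod 11).
  i = 3 (α = 3): (3−9)(3−6)(3−10)(3−2) = (−6)·(−3)·(−7)·1 = −126 ≡ 6, so v_3 = 6^{−1} = 2 (mod 11).
  i = 4 (α = 10): (10−9)(10−6)(10−3)(10−2) = 1·4·7·8 = 224 ≡ 4, so v_4 = 4^{−1} = 3 (mod 11).
  i = 5 (α = 2): (2−9)(2−6)(2−3)(2−10) = (−7)·(−4)·(−1)·(−8) = 224 ≡ 4, so v_5 = 4^{−1} = 3 (mod 11).
  v = [2, 1, 2, 3, 3].
Step 2: syndromes of r = [0, 2, 4, 10, 1] (all sums mod 11).
  S_0 = Σ v_i r_i = 2·0 + 1·2 + 2·4 + 3·10 + 3·1 = 43 ≡ 10.
  S_1 = Σ v_i α_i r_i = 2·9·0 + 1·6·2 + 2·3·4 + 3·10·10 + 3·2·1 = 342 ≡ 1.
  α_i^2 mod 11 = [4, 3, 9, 1, 4].
  S_2 = Σ v_i α_i^2 r_i = 2·4·0 + 1·3·2 + 2·9·4 + 3·1·10 + 3·4·1 = 120 ≡ 10.
  S = (10, 1, 10) ≠ 0, so r is not a codeword (an error is present).
Step 3: locate the error. For a single error e at position i, S_ℓ = v_i·e·α_i^ℓ, so α_err = S_1/S_0.
  S_0^{−1} = 10^{−1} = 10 (mod 11), so α_err = 1·10 = 10 ≡ 10 = α_4. Error position i = 4.
  Consistency check: S_2/S_1 = 10·1 = 10 ≡ 10 = α_err ✓ (single-error assumption holds).
Step 4: error magnitude e = S_0/v_4 = S_0·∏_{j≠4}(α_4 − α_j) = 10·4 = 40 ≡ 7 (mod 11).
Step 5: correct position 4: c_4 = r_4 − e = 10 − 7 ≡ 3 (mod 11). Hence c = [0, 2, 4, 3, 1].
  Check: interpolating c through the α_i gives m(x) = 6 + 3·x (degree < 2) with m(α_i) = c_i for every i, so c is indeed a codeword.


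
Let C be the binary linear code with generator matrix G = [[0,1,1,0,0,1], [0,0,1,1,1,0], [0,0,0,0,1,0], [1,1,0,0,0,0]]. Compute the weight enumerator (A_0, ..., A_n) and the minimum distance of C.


Weight distribution: A_0 = 1, A_1 = 1, A_2 = 2, A_3 = 6, A_4 = 5, A_5 = 1. Minimum distance d = 1.

Enumerate all 2^4 = 16 messages m ∈ F_2^4.
For each, compute codeword c = mG in F_2^6, then tally its weight.
  m = 0000 → c = 000000, weight = 0.
  m = 1000 → c = 011001, weight = 3.
  m = 0100 → c = 001110, weight = 3.
  m = 1100 → c = 010111, weight = 4.
  m = 0010 → c = 000010, weight = 1.
  m = 1010 → c = 011011, weight = 4.
  m = 0110 → c = 001100, weight = 2.
  m = 1110 → c = 010101, weight = 3.
  m = 0001 → c = 110000, weight = 2.
  m = 1001 → c = 101001, weight = 3.
  m = 0101 → c = 111110, weight = 5.
  m = 1101 → c = 100111, weight = 4.
  m = 0011 → c = 110010, weight = 3.
  m = 1011 → c = 101011, weight = 4.
  m = 0111 → c = 111100, weight = 4.
  m = 1111 → c = 100101, weight = 3.
Tally weights:
  weight 0: 1 codewords.
  weight 1: 1 codewords.
  weight 2: 2 codewords.
  weight 3: 6 codewords.
  weight 4: 5 codewords.
  weight 5: 1 codewords.
Minimum distance d = smallest w > 0 with A_w > 0 = 1.
Sanity: Σ A_w = 16 = 2^4 = 16 ✓.


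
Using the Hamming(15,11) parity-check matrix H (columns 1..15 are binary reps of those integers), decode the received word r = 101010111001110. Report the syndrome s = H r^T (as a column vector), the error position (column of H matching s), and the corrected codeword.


s = (1, 1, 1, 0)^T, error position = 14, corrected codeword c = 101010111001100

Compute s = H r^T mod 2 one row at a time:
  s_1 = 1 + 1 + 0 + 0 + 1 + 1 + 1 + 0 = 5 ≡ 1 (mod 2).
  s_2 = 0 + 1 + 0 + 1 + 1 + 1 + 1 + 0 = 5 ≡ 1 (mod 2).
  s_3 = 0 + 1 + 0 + 1 + 0 + 0 + 1 + 0 = 3 ≡ 1 (mod 2).
  s_4 = 1 + 1 + 1 + 1 + 1 + 0 + 1 + 0 = 6 ≡ 0 (mod 2).
s = (1, 1, 1, 0)^T — this equals column 14 of H (binary 1110), so error is at position 14.
Correct: flip bit 14 of r = 101010111001110 to get c = 101010111001100.


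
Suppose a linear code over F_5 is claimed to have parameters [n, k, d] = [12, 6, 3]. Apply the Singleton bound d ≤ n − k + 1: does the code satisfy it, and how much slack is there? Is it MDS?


Singleton RHS = n − k + 1 = 7, slack = 4, bound satisfied, not MDS.

Singleton bound: d ≤ n − k + 1.
Here n = 12, k = 6, so n − k + 1 = 7.
Given d = 3, check d ≤ 7: YES.
Slack = (n − k + 1) − d = 4.
The code is NOT MDS (slack = 4 > 0).
Description: the claimed parameters are [12, 6, 3]_5; such a code would be non-MDS.


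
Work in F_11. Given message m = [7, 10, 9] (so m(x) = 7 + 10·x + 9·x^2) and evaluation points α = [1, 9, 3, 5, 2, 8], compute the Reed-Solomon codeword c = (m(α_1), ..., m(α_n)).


c = [4, 1, 8, 7, 8, 3]

Message polynomial: m(x) = 7 + 10·x + 9·x^2 (mod 11).
For each evaluation point α_i, compute m(α_i) mod 11:
  α_1 = 1: Horner steps 9 → 8 → 4, so m(1) = 4.
  α_2 = 9: Horner steps 9 → 3 → 1, so m(9) = 1.
  α_3 = 3: Horner steps 9 → 4 → 8, so m(3) = 8.
  α_4 = 5: Horner steps 9 → 0 → 7, so m(5) = 7.
  α_5 = 2: Horner steps 9 → 6 → 8, so m(2) = 8.
  α_6 = 8: Horner steps 9 → 5 → 3, so m(8) = 3.
Codeword c = [4, 1, 8, 7, 8, 3] ∈ F_11^6.


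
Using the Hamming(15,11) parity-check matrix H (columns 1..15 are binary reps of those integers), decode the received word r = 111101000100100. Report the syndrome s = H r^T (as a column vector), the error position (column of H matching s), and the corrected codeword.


s = (0, 1, 0, 1)^T, error position = 5, corrected codeword c = 111111000100100

Compute s = H r^T mod 2 one row at a time:
  s_1 = 0 + 0 + 1 + 0 + 0 + 1 + 0 + 0 = 2 ≡ 0 (mod 2).
  s_2 = 1 + 0 + 1 + 0 + 0 + 1 + 0 + 0 = 3 ≡ 1 (mod 2).
  s_3 = 1 + 1 + 1 + 0 + 1 + 0 + 0 + 0 = 4 ≡ 0 (mod 2).
  s_4 = 1 + 1 + 0 + 0 + 0 + 0 + 1 + 0 = 3 ≡ 1 (mod 2).
s = (0, 1, 0, 1)^T — this equals column 5 of H (binary 0101), so error is at position 5.
Correct: flip bit 5 of r = 111101000100100 to get c = 111111000100100.
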